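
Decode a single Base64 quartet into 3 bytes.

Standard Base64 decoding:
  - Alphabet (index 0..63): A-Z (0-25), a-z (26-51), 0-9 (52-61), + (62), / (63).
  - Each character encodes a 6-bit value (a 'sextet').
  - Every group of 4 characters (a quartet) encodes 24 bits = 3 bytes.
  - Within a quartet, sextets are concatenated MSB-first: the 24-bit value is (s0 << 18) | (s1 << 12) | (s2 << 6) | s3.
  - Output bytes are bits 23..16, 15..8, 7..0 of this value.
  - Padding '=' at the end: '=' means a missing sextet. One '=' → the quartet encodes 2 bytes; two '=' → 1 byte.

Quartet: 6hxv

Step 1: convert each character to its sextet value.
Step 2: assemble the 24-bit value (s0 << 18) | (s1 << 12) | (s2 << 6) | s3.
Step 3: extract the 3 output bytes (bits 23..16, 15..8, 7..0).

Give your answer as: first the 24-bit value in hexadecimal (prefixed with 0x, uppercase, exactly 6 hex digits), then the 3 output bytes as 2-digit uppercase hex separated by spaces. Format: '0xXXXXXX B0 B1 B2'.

Sextets: 6=58, h=33, x=49, v=47
24-bit: (58<<18) | (33<<12) | (49<<6) | 47
      = 0xE80000 | 0x021000 | 0x000C40 | 0x00002F
      = 0xEA1C6F
Bytes: (v>>16)&0xFF=EA, (v>>8)&0xFF=1C, v&0xFF=6F

Answer: 0xEA1C6F EA 1C 6F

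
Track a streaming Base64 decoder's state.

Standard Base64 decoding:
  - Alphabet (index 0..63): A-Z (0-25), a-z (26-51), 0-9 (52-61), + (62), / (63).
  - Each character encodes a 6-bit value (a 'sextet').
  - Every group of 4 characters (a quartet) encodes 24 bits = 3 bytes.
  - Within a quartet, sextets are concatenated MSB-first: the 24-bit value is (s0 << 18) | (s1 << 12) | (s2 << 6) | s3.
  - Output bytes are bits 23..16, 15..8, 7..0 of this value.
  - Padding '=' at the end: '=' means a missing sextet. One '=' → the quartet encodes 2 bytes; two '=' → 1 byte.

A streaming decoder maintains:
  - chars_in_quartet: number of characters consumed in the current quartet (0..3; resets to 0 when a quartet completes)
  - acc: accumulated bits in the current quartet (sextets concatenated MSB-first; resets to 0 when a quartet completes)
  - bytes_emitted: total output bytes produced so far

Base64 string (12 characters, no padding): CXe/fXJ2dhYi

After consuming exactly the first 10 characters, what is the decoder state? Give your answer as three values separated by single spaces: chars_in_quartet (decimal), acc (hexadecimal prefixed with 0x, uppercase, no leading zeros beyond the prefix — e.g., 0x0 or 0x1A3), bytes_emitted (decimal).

After char 0 ('C'=2): chars_in_quartet=1 acc=0x2 bytes_emitted=0
After char 1 ('X'=23): chars_in_quartet=2 acc=0x97 bytes_emitted=0
After char 2 ('e'=30): chars_in_quartet=3 acc=0x25DE bytes_emitted=0
After char 3 ('/'=63): chars_in_quartet=4 acc=0x977BF -> emit 09 77 BF, reset; bytes_emitted=3
After char 4 ('f'=31): chars_in_quartet=1 acc=0x1F bytes_emitted=3
After char 5 ('X'=23): chars_in_quartet=2 acc=0x7D7 bytes_emitted=3
After char 6 ('J'=9): chars_in_quartet=3 acc=0x1F5C9 bytes_emitted=3
After char 7 ('2'=54): chars_in_quartet=4 acc=0x7D7276 -> emit 7D 72 76, reset; bytes_emitted=6
After char 8 ('d'=29): chars_in_quartet=1 acc=0x1D bytes_emitted=6
After char 9 ('h'=33): chars_in_quartet=2 acc=0x761 bytes_emitted=6

Answer: 2 0x761 6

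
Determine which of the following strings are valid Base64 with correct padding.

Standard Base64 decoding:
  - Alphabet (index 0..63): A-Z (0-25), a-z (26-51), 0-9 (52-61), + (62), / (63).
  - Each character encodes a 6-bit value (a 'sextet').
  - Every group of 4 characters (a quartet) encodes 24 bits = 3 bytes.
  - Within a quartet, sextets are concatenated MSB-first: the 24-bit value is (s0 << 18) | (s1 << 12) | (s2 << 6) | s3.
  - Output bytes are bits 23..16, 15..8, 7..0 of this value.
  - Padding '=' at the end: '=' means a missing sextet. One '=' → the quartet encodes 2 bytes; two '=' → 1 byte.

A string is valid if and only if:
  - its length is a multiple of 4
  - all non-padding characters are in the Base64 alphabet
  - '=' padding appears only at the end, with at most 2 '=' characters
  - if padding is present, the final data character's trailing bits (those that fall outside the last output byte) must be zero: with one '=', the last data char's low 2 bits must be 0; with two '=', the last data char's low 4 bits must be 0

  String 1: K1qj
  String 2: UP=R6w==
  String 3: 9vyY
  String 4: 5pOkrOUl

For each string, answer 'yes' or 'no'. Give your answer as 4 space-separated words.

String 1: 'K1qj' → valid
String 2: 'UP=R6w==' → invalid (bad char(s): ['=']; '=' in middle)
String 3: '9vyY' → valid
String 4: '5pOkrOUl' → valid

Answer: yes no yes yes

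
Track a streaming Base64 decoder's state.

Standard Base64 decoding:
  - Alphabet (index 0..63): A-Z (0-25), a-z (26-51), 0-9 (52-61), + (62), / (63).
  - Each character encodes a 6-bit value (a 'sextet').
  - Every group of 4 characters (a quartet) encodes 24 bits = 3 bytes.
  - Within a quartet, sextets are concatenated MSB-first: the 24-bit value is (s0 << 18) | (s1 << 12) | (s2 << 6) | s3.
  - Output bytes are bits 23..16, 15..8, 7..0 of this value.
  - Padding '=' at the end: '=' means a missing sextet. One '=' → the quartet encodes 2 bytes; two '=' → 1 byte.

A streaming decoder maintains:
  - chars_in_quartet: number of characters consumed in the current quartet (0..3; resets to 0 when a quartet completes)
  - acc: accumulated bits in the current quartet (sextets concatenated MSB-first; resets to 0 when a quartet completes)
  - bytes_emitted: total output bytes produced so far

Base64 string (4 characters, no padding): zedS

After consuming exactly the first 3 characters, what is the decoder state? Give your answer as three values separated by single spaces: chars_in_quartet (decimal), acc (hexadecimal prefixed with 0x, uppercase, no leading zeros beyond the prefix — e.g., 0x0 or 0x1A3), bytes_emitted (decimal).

After char 0 ('z'=51): chars_in_quartet=1 acc=0x33 bytes_emitted=0
After char 1 ('e'=30): chars_in_quartet=2 acc=0xCDE bytes_emitted=0
After char 2 ('d'=29): chars_in_quartet=3 acc=0x3379D bytes_emitted=0

Answer: 3 0x3379D 0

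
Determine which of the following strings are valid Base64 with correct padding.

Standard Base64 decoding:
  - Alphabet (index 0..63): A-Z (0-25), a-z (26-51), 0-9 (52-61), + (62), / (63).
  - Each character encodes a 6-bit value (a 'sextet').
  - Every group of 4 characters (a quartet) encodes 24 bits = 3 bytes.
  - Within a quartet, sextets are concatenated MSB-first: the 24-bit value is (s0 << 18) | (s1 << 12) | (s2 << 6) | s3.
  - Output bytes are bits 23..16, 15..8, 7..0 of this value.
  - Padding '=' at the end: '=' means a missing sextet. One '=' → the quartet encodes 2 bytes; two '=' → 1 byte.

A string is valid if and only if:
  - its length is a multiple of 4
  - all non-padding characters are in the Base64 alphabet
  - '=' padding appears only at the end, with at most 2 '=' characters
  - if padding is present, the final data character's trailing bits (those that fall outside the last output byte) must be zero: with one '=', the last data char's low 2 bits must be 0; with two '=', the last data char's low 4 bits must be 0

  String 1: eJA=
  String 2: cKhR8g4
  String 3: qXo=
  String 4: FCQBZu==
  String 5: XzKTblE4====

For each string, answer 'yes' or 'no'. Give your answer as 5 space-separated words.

Answer: yes no yes no no

Derivation:
String 1: 'eJA=' → valid
String 2: 'cKhR8g4' → invalid (len=7 not mult of 4)
String 3: 'qXo=' → valid
String 4: 'FCQBZu==' → invalid (bad trailing bits)
String 5: 'XzKTblE4====' → invalid (4 pad chars (max 2))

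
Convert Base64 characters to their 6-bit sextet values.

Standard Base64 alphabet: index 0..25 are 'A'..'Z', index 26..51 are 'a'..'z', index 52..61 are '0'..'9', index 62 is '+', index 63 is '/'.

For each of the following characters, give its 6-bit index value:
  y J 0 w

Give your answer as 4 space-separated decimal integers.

'y': a..z range, 26 + ord('y') − ord('a') = 50
'J': A..Z range, ord('J') − ord('A') = 9
'0': 0..9 range, 52 + ord('0') − ord('0') = 52
'w': a..z range, 26 + ord('w') − ord('a') = 48

Answer: 50 9 52 48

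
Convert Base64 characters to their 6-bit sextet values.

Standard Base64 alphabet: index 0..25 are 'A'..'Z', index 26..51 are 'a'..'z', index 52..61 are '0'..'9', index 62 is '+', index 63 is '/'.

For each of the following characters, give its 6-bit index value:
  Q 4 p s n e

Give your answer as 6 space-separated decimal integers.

Answer: 16 56 41 44 39 30

Derivation:
'Q': A..Z range, ord('Q') − ord('A') = 16
'4': 0..9 range, 52 + ord('4') − ord('0') = 56
'p': a..z range, 26 + ord('p') − ord('a') = 41
's': a..z range, 26 + ord('s') − ord('a') = 44
'n': a..z range, 26 + ord('n') − ord('a') = 39
'e': a..z range, 26 + ord('e') − ord('a') = 30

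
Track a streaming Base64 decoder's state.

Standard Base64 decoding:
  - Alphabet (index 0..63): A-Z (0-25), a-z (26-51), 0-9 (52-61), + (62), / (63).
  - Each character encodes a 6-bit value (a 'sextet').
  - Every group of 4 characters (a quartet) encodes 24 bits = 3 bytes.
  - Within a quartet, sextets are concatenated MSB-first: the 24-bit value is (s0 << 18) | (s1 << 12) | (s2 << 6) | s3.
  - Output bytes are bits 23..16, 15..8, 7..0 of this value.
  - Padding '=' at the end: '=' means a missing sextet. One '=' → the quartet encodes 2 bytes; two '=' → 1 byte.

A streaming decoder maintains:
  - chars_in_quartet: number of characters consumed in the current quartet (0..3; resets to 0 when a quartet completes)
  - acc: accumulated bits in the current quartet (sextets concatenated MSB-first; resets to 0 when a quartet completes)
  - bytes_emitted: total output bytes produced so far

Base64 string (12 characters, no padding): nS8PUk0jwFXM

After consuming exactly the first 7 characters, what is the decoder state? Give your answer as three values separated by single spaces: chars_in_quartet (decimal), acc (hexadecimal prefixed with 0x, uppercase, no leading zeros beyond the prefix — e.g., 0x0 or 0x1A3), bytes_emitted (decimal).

After char 0 ('n'=39): chars_in_quartet=1 acc=0x27 bytes_emitted=0
After char 1 ('S'=18): chars_in_quartet=2 acc=0x9D2 bytes_emitted=0
After char 2 ('8'=60): chars_in_quartet=3 acc=0x274BC bytes_emitted=0
After char 3 ('P'=15): chars_in_quartet=4 acc=0x9D2F0F -> emit 9D 2F 0F, reset; bytes_emitted=3
After char 4 ('U'=20): chars_in_quartet=1 acc=0x14 bytes_emitted=3
After char 5 ('k'=36): chars_in_quartet=2 acc=0x524 bytes_emitted=3
After char 6 ('0'=52): chars_in_quartet=3 acc=0x14934 bytes_emitted=3

Answer: 3 0x14934 3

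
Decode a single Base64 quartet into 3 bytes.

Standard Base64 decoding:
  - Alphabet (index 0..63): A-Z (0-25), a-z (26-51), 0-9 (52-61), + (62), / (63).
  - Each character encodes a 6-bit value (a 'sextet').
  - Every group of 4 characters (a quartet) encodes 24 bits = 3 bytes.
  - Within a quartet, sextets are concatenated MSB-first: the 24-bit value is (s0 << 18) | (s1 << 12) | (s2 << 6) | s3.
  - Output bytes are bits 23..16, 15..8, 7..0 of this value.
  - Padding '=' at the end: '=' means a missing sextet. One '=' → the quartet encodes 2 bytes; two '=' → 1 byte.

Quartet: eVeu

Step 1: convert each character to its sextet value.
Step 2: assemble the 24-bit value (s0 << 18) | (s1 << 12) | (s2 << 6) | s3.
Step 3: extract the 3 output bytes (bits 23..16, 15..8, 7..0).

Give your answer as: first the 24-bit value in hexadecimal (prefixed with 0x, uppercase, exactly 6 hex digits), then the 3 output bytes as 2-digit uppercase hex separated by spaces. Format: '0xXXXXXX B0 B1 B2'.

Sextets: e=30, V=21, e=30, u=46
24-bit: (30<<18) | (21<<12) | (30<<6) | 46
      = 0x780000 | 0x015000 | 0x000780 | 0x00002E
      = 0x7957AE
Bytes: (v>>16)&0xFF=79, (v>>8)&0xFF=57, v&0xFF=AE

Answer: 0x7957AE 79 57 AE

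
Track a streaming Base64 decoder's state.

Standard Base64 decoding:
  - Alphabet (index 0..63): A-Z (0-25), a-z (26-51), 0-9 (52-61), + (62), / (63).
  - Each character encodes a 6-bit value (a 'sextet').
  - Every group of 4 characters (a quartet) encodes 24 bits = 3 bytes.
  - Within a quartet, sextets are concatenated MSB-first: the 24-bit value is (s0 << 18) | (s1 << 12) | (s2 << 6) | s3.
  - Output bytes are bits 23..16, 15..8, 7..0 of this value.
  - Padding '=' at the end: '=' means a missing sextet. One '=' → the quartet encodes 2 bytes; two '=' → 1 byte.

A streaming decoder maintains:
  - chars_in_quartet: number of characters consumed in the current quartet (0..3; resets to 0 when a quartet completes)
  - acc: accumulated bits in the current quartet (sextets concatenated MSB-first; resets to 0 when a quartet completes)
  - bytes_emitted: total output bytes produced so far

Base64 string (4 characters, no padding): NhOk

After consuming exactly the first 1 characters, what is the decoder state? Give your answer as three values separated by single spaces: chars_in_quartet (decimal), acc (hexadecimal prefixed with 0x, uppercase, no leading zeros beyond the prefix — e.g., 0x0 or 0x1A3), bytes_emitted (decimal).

Answer: 1 0xD 0

Derivation:
After char 0 ('N'=13): chars_in_quartet=1 acc=0xD bytes_emitted=0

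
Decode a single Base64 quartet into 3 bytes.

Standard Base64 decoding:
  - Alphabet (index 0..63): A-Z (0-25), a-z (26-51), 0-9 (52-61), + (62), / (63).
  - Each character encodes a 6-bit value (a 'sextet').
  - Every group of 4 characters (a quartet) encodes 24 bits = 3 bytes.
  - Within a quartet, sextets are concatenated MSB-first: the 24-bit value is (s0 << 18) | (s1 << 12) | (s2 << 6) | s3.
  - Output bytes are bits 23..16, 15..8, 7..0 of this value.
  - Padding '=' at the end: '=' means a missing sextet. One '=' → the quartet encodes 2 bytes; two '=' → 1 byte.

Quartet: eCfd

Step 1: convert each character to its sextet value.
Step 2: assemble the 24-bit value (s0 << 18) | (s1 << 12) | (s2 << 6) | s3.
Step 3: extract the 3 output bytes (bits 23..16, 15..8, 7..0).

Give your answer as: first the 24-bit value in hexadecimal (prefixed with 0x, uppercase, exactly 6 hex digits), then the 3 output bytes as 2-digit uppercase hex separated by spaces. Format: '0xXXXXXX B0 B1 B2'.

Answer: 0x7827DD 78 27 DD

Derivation:
Sextets: e=30, C=2, f=31, d=29
24-bit: (30<<18) | (2<<12) | (31<<6) | 29
      = 0x780000 | 0x002000 | 0x0007C0 | 0x00001D
      = 0x7827DD
Bytes: (v>>16)&0xFF=78, (v>>8)&0xFF=27, v&0xFF=DD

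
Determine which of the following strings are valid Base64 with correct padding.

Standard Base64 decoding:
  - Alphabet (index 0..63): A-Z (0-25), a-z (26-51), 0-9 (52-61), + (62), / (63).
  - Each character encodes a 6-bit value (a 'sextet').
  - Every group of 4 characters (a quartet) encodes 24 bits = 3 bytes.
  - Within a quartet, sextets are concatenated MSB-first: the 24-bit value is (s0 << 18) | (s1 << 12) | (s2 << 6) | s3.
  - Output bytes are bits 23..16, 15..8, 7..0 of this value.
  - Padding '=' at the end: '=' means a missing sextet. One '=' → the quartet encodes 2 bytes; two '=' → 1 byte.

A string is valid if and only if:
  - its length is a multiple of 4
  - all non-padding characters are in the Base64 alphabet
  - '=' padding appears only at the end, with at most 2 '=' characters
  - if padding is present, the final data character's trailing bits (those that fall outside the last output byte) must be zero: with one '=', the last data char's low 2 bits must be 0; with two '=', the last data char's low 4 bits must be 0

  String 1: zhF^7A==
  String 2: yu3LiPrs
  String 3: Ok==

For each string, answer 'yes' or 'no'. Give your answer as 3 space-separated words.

String 1: 'zhF^7A==' → invalid (bad char(s): ['^'])
String 2: 'yu3LiPrs' → valid
String 3: 'Ok==' → invalid (bad trailing bits)

Answer: no yes no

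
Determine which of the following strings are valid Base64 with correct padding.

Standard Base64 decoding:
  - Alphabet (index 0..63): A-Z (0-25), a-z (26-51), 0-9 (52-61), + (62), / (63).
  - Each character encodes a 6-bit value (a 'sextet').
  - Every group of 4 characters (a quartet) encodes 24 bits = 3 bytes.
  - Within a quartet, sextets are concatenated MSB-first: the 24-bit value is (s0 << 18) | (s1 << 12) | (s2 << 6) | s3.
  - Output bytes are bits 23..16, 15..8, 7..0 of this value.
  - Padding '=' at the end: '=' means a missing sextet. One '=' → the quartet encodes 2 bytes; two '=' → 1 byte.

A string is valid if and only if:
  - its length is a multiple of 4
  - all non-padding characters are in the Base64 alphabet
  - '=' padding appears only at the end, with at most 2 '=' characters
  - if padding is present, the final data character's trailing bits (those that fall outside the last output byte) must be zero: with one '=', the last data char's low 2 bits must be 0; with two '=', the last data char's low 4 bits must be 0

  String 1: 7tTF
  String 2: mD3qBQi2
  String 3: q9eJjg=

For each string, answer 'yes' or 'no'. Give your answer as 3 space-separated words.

String 1: '7tTF' → valid
String 2: 'mD3qBQi2' → valid
String 3: 'q9eJjg=' → invalid (len=7 not mult of 4)

Answer: yes yes no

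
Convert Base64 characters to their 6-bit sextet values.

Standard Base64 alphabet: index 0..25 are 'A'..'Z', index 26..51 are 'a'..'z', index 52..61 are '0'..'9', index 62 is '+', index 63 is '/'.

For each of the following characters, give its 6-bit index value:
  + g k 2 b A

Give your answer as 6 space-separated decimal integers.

'+': index 62
'g': a..z range, 26 + ord('g') − ord('a') = 32
'k': a..z range, 26 + ord('k') − ord('a') = 36
'2': 0..9 range, 52 + ord('2') − ord('0') = 54
'b': a..z range, 26 + ord('b') − ord('a') = 27
'A': A..Z range, ord('A') − ord('A') = 0

Answer: 62 32 36 54 27 0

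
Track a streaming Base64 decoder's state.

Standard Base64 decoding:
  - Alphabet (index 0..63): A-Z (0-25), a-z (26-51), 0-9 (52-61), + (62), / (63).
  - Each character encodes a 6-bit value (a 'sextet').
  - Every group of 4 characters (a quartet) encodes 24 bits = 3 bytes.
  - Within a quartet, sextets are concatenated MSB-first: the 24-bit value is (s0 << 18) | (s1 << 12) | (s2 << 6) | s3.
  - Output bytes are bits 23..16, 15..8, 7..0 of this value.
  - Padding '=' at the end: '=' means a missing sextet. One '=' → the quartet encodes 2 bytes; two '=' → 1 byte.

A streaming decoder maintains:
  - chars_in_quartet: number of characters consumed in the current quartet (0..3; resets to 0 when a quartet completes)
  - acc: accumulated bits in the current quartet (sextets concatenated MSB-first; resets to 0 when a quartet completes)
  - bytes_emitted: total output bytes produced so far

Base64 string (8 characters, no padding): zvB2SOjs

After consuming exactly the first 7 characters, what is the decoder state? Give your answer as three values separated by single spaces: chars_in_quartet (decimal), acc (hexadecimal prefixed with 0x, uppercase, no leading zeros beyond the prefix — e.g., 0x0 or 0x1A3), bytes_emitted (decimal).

After char 0 ('z'=51): chars_in_quartet=1 acc=0x33 bytes_emitted=0
After char 1 ('v'=47): chars_in_quartet=2 acc=0xCEF bytes_emitted=0
After char 2 ('B'=1): chars_in_quartet=3 acc=0x33BC1 bytes_emitted=0
After char 3 ('2'=54): chars_in_quartet=4 acc=0xCEF076 -> emit CE F0 76, reset; bytes_emitted=3
After char 4 ('S'=18): chars_in_quartet=1 acc=0x12 bytes_emitted=3
After char 5 ('O'=14): chars_in_quartet=2 acc=0x48E bytes_emitted=3
After char 6 ('j'=35): chars_in_quartet=3 acc=0x123A3 bytes_emitted=3

Answer: 3 0x123A3 3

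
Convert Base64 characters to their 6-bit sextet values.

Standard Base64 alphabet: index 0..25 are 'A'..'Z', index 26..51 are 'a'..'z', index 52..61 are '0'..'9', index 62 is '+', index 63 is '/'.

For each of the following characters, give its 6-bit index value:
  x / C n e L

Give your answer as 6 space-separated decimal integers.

Answer: 49 63 2 39 30 11

Derivation:
'x': a..z range, 26 + ord('x') − ord('a') = 49
'/': index 63
'C': A..Z range, ord('C') − ord('A') = 2
'n': a..z range, 26 + ord('n') − ord('a') = 39
'e': a..z range, 26 + ord('e') − ord('a') = 30
'L': A..Z range, ord('L') − ord('A') = 11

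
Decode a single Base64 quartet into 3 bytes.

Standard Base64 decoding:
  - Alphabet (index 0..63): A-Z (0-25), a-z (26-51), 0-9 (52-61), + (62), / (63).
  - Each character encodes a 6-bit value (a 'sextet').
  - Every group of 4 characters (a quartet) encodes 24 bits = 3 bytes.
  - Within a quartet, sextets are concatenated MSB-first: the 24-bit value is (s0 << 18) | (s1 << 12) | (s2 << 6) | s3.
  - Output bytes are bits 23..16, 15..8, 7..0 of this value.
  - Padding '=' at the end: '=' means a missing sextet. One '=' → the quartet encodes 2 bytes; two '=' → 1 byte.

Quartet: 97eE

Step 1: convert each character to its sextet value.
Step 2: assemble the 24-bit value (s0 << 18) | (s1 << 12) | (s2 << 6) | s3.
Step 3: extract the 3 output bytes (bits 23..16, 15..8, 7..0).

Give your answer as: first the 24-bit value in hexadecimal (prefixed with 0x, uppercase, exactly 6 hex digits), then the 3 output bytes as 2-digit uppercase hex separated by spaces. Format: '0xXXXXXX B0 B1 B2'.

Sextets: 9=61, 7=59, e=30, E=4
24-bit: (61<<18) | (59<<12) | (30<<6) | 4
      = 0xF40000 | 0x03B000 | 0x000780 | 0x000004
      = 0xF7B784
Bytes: (v>>16)&0xFF=F7, (v>>8)&0xFF=B7, v&0xFF=84

Answer: 0xF7B784 F7 B7 84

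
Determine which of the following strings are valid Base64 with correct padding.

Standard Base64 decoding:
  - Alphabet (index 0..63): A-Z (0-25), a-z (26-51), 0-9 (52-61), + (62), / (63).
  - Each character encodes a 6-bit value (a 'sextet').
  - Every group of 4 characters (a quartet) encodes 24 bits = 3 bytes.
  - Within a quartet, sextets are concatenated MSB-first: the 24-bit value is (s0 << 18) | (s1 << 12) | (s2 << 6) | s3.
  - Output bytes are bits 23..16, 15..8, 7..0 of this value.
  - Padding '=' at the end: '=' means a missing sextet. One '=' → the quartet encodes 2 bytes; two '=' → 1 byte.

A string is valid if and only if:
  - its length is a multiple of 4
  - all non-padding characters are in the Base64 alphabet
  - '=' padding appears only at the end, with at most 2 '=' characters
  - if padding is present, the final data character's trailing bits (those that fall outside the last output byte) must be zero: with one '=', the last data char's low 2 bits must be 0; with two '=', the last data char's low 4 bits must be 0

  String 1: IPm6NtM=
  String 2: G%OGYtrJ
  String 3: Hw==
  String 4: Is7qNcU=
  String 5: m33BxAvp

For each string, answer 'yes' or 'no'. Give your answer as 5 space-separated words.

Answer: yes no yes yes yes

Derivation:
String 1: 'IPm6NtM=' → valid
String 2: 'G%OGYtrJ' → invalid (bad char(s): ['%'])
String 3: 'Hw==' → valid
String 4: 'Is7qNcU=' → valid
String 5: 'm33BxAvp' → valid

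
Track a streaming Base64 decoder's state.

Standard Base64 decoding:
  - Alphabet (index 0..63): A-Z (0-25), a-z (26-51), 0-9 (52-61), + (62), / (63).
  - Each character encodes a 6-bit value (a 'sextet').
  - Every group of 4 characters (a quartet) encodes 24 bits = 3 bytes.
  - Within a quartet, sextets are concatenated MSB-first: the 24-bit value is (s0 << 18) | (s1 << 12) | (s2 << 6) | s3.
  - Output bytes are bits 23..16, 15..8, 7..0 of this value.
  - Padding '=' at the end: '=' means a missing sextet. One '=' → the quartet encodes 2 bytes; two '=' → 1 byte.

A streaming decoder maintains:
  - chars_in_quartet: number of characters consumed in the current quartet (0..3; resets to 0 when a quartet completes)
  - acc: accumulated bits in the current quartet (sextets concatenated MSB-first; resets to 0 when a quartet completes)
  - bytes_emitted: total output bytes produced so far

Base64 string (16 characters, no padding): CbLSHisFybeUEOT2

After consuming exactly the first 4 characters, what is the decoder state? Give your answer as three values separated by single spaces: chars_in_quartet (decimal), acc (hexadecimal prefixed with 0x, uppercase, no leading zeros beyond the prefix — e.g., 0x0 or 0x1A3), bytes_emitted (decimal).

Answer: 0 0x0 3

Derivation:
After char 0 ('C'=2): chars_in_quartet=1 acc=0x2 bytes_emitted=0
After char 1 ('b'=27): chars_in_quartet=2 acc=0x9B bytes_emitted=0
After char 2 ('L'=11): chars_in_quartet=3 acc=0x26CB bytes_emitted=0
After char 3 ('S'=18): chars_in_quartet=4 acc=0x9B2D2 -> emit 09 B2 D2, reset; bytes_emitted=3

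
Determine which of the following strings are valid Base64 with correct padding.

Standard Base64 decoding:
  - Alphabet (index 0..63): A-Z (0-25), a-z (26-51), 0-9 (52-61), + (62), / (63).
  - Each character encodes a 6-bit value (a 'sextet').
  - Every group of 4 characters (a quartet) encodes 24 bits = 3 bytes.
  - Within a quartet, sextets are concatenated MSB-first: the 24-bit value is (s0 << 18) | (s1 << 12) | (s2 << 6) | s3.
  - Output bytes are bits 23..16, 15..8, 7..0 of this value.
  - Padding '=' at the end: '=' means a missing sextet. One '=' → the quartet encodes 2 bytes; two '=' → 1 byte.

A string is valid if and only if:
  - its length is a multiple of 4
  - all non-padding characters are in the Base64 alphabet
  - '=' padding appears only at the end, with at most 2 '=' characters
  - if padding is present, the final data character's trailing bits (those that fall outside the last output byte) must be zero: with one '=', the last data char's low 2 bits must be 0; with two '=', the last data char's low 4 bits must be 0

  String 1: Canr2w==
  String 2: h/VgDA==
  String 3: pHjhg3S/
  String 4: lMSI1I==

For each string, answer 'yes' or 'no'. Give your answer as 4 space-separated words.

String 1: 'Canr2w==' → valid
String 2: 'h/VgDA==' → valid
String 3: 'pHjhg3S/' → valid
String 4: 'lMSI1I==' → invalid (bad trailing bits)

Answer: yes yes yes no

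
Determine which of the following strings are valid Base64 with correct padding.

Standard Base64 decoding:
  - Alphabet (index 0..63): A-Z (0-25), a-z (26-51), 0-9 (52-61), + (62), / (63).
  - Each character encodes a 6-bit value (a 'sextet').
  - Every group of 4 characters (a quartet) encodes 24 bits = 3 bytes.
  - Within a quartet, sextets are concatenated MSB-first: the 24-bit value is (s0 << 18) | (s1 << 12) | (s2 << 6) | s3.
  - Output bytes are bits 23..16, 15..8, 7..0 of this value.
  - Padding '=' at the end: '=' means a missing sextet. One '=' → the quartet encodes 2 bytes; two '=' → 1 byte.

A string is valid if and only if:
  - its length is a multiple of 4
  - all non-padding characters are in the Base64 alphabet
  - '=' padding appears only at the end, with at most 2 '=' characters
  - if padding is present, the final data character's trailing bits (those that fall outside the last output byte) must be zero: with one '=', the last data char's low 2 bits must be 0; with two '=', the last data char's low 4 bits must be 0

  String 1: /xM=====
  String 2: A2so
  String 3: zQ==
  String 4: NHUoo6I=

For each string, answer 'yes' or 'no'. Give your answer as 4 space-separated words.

String 1: '/xM=====' → invalid (5 pad chars (max 2))
String 2: 'A2so' → valid
String 3: 'zQ==' → valid
String 4: 'NHUoo6I=' → valid

Answer: no yes yes yes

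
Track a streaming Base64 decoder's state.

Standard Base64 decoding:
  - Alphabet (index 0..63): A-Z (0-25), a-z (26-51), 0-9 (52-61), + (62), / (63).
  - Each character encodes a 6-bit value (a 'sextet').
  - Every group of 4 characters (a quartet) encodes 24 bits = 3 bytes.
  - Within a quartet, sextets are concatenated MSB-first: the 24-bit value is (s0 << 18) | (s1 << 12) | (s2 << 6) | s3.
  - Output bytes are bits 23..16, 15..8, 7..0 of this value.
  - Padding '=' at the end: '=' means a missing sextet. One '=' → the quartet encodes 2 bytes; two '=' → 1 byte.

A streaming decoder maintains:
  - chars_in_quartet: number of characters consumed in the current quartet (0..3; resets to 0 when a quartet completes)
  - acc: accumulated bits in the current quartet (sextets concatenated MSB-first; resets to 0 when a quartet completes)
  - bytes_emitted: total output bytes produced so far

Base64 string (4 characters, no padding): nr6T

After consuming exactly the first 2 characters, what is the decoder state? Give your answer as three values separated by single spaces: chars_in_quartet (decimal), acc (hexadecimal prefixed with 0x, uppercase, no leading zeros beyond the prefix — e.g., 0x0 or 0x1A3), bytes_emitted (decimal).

After char 0 ('n'=39): chars_in_quartet=1 acc=0x27 bytes_emitted=0
After char 1 ('r'=43): chars_in_quartet=2 acc=0x9EB bytes_emitted=0

Answer: 2 0x9EB 0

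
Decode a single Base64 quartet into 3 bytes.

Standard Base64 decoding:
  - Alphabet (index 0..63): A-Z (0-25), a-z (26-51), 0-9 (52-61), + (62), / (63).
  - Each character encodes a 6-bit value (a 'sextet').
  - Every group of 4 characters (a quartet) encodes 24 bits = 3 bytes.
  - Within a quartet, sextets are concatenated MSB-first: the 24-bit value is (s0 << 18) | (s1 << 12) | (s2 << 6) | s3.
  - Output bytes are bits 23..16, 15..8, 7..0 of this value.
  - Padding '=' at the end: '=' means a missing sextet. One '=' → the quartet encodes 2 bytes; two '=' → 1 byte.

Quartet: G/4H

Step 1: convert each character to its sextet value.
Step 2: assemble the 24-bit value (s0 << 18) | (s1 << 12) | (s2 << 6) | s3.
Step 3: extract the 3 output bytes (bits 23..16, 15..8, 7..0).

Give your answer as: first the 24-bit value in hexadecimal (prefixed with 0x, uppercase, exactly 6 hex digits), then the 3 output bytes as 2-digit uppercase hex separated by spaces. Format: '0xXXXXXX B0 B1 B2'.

Sextets: G=6, /=63, 4=56, H=7
24-bit: (6<<18) | (63<<12) | (56<<6) | 7
      = 0x180000 | 0x03F000 | 0x000E00 | 0x000007
      = 0x1BFE07
Bytes: (v>>16)&0xFF=1B, (v>>8)&0xFF=FE, v&0xFF=07

Answer: 0x1BFE07 1B FE 07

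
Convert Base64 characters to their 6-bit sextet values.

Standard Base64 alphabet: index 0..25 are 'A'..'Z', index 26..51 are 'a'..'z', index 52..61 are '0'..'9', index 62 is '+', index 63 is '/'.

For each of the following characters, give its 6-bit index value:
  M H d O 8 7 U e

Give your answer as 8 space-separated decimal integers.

Answer: 12 7 29 14 60 59 20 30

Derivation:
'M': A..Z range, ord('M') − ord('A') = 12
'H': A..Z range, ord('H') − ord('A') = 7
'd': a..z range, 26 + ord('d') − ord('a') = 29
'O': A..Z range, ord('O') − ord('A') = 14
'8': 0..9 range, 52 + ord('8') − ord('0') = 60
'7': 0..9 range, 52 + ord('7') − ord('0') = 59
'U': A..Z range, ord('U') − ord('A') = 20
'e': a..z range, 26 + ord('e') − ord('a') = 30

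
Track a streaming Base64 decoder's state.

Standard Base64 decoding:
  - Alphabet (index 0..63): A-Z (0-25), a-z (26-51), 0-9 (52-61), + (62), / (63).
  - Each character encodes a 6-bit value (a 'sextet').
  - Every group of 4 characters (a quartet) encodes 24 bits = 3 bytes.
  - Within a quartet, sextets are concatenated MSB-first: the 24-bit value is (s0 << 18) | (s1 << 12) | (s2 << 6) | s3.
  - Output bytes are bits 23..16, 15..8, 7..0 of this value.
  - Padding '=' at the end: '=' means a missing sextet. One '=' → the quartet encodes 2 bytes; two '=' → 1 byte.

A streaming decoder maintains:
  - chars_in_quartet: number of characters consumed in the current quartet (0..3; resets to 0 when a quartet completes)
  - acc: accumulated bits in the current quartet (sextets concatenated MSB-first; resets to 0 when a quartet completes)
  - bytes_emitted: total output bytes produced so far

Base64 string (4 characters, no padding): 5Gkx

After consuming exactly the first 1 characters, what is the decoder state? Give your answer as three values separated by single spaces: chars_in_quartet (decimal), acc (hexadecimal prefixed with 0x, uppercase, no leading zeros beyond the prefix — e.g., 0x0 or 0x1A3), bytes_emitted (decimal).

After char 0 ('5'=57): chars_in_quartet=1 acc=0x39 bytes_emitted=0

Answer: 1 0x39 0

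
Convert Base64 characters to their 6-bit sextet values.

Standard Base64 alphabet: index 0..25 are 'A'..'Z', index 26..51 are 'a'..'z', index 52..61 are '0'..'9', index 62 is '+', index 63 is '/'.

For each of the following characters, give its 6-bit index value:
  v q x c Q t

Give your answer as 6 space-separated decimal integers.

Answer: 47 42 49 28 16 45

Derivation:
'v': a..z range, 26 + ord('v') − ord('a') = 47
'q': a..z range, 26 + ord('q') − ord('a') = 42
'x': a..z range, 26 + ord('x') − ord('a') = 49
'c': a..z range, 26 + ord('c') − ord('a') = 28
'Q': A..Z range, ord('Q') − ord('A') = 16
't': a..z range, 26 + ord('t') − ord('a') = 45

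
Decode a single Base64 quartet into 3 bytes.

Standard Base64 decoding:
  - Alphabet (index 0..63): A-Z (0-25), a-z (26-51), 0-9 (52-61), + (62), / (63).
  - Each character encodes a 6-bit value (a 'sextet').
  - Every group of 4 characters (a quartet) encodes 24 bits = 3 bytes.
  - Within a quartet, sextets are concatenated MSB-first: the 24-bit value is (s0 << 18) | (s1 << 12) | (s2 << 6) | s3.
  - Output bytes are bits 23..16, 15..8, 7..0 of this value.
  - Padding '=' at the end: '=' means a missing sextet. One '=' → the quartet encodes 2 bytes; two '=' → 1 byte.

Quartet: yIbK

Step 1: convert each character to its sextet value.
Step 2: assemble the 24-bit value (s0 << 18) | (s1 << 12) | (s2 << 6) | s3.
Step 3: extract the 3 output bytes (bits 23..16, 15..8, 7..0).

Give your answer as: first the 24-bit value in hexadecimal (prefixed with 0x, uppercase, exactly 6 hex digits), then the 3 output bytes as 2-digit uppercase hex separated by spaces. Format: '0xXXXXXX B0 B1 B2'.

Answer: 0xC886CA C8 86 CA

Derivation:
Sextets: y=50, I=8, b=27, K=10
24-bit: (50<<18) | (8<<12) | (27<<6) | 10
      = 0xC80000 | 0x008000 | 0x0006C0 | 0x00000A
      = 0xC886CA
Bytes: (v>>16)&0xFF=C8, (v>>8)&0xFF=86, v&0xFF=CA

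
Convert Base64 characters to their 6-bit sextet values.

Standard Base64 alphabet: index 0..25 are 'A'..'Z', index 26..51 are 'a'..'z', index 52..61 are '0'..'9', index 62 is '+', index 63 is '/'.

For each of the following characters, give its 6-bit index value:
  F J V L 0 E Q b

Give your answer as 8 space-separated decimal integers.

'F': A..Z range, ord('F') − ord('A') = 5
'J': A..Z range, ord('J') − ord('A') = 9
'V': A..Z range, ord('V') − ord('A') = 21
'L': A..Z range, ord('L') − ord('A') = 11
'0': 0..9 range, 52 + ord('0') − ord('0') = 52
'E': A..Z range, ord('E') − ord('A') = 4
'Q': A..Z range, ord('Q') − ord('A') = 16
'b': a..z range, 26 + ord('b') − ord('a') = 27

Answer: 5 9 21 11 52 4 16 27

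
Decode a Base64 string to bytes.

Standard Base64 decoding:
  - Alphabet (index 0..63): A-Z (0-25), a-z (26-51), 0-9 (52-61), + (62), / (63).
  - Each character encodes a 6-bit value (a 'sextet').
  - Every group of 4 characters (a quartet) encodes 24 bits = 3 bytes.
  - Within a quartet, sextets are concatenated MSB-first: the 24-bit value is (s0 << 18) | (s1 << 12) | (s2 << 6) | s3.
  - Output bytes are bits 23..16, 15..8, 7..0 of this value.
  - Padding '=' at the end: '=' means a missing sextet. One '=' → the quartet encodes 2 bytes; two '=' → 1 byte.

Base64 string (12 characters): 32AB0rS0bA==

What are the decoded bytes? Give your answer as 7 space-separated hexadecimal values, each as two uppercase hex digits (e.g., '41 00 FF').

After char 0 ('3'=55): chars_in_quartet=1 acc=0x37 bytes_emitted=0
After char 1 ('2'=54): chars_in_quartet=2 acc=0xDF6 bytes_emitted=0
After char 2 ('A'=0): chars_in_quartet=3 acc=0x37D80 bytes_emitted=0
After char 3 ('B'=1): chars_in_quartet=4 acc=0xDF6001 -> emit DF 60 01, reset; bytes_emitted=3
After char 4 ('0'=52): chars_in_quartet=1 acc=0x34 bytes_emitted=3
After char 5 ('r'=43): chars_in_quartet=2 acc=0xD2B bytes_emitted=3
After char 6 ('S'=18): chars_in_quartet=3 acc=0x34AD2 bytes_emitted=3
After char 7 ('0'=52): chars_in_quartet=4 acc=0xD2B4B4 -> emit D2 B4 B4, reset; bytes_emitted=6
After char 8 ('b'=27): chars_in_quartet=1 acc=0x1B bytes_emitted=6
After char 9 ('A'=0): chars_in_quartet=2 acc=0x6C0 bytes_emitted=6
Padding '==': partial quartet acc=0x6C0 -> emit 6C; bytes_emitted=7

Answer: DF 60 01 D2 B4 B4 6C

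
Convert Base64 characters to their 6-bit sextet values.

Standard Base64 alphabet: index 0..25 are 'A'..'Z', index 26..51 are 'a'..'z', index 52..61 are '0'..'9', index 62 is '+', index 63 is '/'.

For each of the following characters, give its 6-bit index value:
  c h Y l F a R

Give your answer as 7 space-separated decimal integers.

Answer: 28 33 24 37 5 26 17

Derivation:
'c': a..z range, 26 + ord('c') − ord('a') = 28
'h': a..z range, 26 + ord('h') − ord('a') = 33
'Y': A..Z range, ord('Y') − ord('A') = 24
'l': a..z range, 26 + ord('l') − ord('a') = 37
'F': A..Z range, ord('F') − ord('A') = 5
'a': a..z range, 26 + ord('a') − ord('a') = 26
'R': A..Z range, ord('R') − ord('A') = 17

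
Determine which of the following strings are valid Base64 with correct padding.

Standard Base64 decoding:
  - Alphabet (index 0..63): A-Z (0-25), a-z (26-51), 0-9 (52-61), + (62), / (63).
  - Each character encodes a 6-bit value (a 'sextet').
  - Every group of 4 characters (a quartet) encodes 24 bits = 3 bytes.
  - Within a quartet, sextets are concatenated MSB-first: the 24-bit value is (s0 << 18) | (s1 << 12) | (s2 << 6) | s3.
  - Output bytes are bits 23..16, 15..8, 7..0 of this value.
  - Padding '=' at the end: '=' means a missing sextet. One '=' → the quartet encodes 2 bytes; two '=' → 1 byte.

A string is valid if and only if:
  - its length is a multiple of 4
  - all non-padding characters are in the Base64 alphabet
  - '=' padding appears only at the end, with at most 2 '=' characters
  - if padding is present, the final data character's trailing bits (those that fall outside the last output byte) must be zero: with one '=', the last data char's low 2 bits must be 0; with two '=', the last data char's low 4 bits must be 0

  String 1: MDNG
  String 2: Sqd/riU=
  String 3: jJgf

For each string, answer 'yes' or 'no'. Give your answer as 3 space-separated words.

String 1: 'MDNG' → valid
String 2: 'Sqd/riU=' → valid
String 3: 'jJgf' → valid

Answer: yes yes yes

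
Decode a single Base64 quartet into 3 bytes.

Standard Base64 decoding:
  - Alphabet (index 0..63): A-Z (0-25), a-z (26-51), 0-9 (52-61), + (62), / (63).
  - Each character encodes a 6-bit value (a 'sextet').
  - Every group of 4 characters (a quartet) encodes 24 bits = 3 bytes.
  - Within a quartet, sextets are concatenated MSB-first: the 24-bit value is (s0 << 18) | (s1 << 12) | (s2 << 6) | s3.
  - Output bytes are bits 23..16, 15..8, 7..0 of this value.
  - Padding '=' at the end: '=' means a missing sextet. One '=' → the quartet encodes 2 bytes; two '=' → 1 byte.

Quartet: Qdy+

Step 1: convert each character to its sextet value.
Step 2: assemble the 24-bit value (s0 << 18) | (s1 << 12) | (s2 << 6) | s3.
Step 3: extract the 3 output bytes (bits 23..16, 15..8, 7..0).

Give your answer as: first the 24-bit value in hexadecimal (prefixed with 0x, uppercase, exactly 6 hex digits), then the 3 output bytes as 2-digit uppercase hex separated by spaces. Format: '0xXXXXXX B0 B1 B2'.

Answer: 0x41DCBE 41 DC BE

Derivation:
Sextets: Q=16, d=29, y=50, +=62
24-bit: (16<<18) | (29<<12) | (50<<6) | 62
      = 0x400000 | 0x01D000 | 0x000C80 | 0x00003E
      = 0x41DCBE
Bytes: (v>>16)&0xFF=41, (v>>8)&0xFF=DC, v&0xFF=BE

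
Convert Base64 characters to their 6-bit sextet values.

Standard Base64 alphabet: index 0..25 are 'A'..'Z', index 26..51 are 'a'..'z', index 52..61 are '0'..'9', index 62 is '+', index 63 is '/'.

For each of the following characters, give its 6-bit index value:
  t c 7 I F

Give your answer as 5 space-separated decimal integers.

't': a..z range, 26 + ord('t') − ord('a') = 45
'c': a..z range, 26 + ord('c') − ord('a') = 28
'7': 0..9 range, 52 + ord('7') − ord('0') = 59
'I': A..Z range, ord('I') − ord('A') = 8
'F': A..Z range, ord('F') − ord('A') = 5

Answer: 45 28 59 8 5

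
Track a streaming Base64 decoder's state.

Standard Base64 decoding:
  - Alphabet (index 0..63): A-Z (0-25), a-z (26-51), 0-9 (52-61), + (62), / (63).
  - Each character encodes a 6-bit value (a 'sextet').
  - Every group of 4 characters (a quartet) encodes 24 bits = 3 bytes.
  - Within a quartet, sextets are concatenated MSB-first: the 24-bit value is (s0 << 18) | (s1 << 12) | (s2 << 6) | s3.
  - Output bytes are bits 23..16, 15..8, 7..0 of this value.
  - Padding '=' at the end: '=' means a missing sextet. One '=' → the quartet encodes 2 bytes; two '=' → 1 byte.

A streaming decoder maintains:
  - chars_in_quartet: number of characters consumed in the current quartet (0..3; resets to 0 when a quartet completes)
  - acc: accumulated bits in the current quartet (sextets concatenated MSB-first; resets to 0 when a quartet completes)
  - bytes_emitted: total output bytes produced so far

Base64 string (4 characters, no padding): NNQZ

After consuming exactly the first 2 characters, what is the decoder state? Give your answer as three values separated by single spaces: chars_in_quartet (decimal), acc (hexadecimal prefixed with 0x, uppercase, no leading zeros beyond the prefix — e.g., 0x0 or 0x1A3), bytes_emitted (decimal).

After char 0 ('N'=13): chars_in_quartet=1 acc=0xD bytes_emitted=0
After char 1 ('N'=13): chars_in_quartet=2 acc=0x34D bytes_emitted=0

Answer: 2 0x34D 0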